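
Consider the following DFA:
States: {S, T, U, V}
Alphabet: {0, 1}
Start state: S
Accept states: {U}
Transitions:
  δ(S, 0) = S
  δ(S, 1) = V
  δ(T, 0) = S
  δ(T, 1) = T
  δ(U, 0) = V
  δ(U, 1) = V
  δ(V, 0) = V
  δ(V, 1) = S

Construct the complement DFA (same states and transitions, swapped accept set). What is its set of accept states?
Complement accept states = All states \ Original accept states
= {S, T, U, V} \ {U}
{S, T, V}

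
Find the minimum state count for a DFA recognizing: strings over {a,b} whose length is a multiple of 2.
By Myhill–Nerode, count the distinguishable equivalence classes: 2 classes — one per residue of the length mod 2; class i is distinguished from class j by any string of length (2 − i) mod 2.
2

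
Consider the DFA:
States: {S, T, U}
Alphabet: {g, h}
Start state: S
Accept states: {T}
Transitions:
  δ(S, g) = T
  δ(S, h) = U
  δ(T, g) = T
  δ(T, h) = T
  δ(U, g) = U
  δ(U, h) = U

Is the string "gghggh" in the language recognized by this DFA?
Processing string "gghggh":
  S --g--> T
  T --g--> T
  T --h--> T
  T --g--> T
  T --g--> T
  T --h--> T
Final state: T
Accept states: {T}
Yes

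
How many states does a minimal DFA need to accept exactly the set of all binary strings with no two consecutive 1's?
By Myhill–Nerode, count the distinguishable equivalence classes: three classes — safe with last≠1 / safe with last=1 / 11 seen (dead).
3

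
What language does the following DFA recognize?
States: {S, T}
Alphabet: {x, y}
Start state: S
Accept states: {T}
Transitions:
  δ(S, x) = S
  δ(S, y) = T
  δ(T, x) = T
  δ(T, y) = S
Testing a few strings:
  'y' → accept
  'yyy' → accept
  'xxy' → accept
  'yy' → reject
State roles: S=even number of y's so far; T=odd number of y's so far
All strings over {x,y} with an odd number of y's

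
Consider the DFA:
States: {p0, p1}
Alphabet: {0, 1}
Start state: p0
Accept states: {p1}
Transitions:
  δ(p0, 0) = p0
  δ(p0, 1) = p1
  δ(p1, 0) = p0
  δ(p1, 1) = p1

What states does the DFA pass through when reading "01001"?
read '0': p0 → p0
  read '1': p0 → p1
  read '0': p1 → p0
  read '0': p0 → p0
  read '1': p0 → p1
p0 -> p0 -> p1 -> p0 -> p0 -> p1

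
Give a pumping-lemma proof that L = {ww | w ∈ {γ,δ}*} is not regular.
Assume L is regular with pumping length p. Idea: pumping the leading γ-block breaks the equality of the two halves.
Choose s = γ^p δ γ^p δ ∈ L (with w = γ^p δ). |s| = 2p+2 ≥ p. By the pumping lemma, s = xyz with |xy| ≤ p, |y| > 0, so y = γ^k with k ≥ 1, in the first γ-block. Then xy²z = γ^(p+k) δ γ^p δ, of length 2p+2+k. If k is odd this length is odd, so it cannot be of the form ww. If k is even, each half has length p+1+k/2 ≤ p+k, so the first half lies entirely inside the leading γ-block and contains no δ, while the second half ends in δ; the halves differ. Either way xy²z ∉ L.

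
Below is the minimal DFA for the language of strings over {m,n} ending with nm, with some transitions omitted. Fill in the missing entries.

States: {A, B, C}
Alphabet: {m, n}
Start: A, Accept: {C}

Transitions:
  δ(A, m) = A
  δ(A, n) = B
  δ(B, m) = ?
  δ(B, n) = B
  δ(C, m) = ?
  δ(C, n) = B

From the language and accept set, identify what each state tracks — A: no suffix match; B: one trailing n; C: suffix is nm.
Each missing δ(q, a) is the state matching the new tracked value after reading a.
δ(B, m) = C; δ(C, m) = A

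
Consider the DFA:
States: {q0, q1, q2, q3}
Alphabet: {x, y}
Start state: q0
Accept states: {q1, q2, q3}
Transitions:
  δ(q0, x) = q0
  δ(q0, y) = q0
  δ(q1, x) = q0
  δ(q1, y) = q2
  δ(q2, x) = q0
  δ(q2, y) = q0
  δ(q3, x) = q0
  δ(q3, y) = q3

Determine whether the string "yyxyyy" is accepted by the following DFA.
Processing string "yyxyyy":
  q0 --y--> q0
  q0 --y--> q0
  q0 --x--> q0
  q0 --y--> q0
  q0 --y--> q0
  q0 --y--> q0
Final state: q0
Accept states: {q1, q2, q3}
No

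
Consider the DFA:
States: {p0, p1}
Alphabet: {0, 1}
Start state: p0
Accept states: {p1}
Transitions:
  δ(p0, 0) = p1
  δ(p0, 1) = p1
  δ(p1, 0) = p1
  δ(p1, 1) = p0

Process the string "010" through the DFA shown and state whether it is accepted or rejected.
Processing string "010":
  p0 --0--> p1
  p1 --1--> p0
  p0 --0--> p1
Final state: p1
Accept states: {p1}
Yes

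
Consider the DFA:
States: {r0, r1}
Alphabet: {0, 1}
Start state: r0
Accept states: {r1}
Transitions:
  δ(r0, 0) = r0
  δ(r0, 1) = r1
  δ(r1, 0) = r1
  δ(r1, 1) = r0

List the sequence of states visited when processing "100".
read '1': r0 → r1
  read '0': r1 → r1
  read '0': r1 → r1
r0 -> r1 -> r1 -> r1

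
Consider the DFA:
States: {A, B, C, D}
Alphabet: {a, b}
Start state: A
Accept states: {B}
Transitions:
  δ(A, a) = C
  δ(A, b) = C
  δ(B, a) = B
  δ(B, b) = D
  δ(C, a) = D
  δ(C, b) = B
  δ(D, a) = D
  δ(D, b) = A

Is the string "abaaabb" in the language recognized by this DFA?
Processing string "abaaabb":
  A --a--> C
  C --b--> B
  B --a--> B
  B --a--> B
  B --a--> B
  B --b--> D
  D --b--> A
Final state: A
Accept states: {B}
No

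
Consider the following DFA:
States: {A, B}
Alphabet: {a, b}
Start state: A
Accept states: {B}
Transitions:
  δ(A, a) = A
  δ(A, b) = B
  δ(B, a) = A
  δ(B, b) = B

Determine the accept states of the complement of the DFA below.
Complement accept states = All states \ Original accept states
= {A, B} \ {B}
{A}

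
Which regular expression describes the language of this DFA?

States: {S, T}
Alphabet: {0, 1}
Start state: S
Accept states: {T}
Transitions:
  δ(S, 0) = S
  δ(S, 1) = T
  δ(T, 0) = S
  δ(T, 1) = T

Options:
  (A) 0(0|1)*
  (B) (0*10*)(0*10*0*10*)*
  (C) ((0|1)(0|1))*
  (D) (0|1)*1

Check each option against the DFA on short strings; one disagreement eliminates an option:
  (A) 0(0|1)*: on '0' the DFA goes S → S and rejects (S ∉ Accept), but the regex matches it → eliminate
  (B) (0*10*)(0*10*0*10*)*: on '10' the DFA goes S → T → S and rejects (S ∉ Accept), but the regex matches it → eliminate
  (C) ((0|1)(0|1))*: on ε the DFA stays in S and rejects (S ∉ Accept), but the regex matches it → eliminate
  (D) (0|1)*1: agrees with the DFA on every string of length ≤ 6
Only (D) is consistent with the DFA.
(D) (0|1)*1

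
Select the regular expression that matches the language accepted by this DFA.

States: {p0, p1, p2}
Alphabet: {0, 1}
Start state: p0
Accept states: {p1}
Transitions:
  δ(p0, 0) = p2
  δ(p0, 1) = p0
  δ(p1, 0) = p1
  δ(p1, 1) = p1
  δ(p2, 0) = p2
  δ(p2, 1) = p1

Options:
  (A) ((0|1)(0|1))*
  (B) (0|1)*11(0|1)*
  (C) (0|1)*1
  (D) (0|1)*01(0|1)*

Check each option against the DFA on short strings; one disagreement eliminates an option:
  (A) ((0|1)(0|1))*: on ε the DFA stays in p0 and rejects (p0 ∉ Accept), but the regex matches it → eliminate
  (B) (0|1)*11(0|1)*: on '01' the DFA goes p0 → p2 → p1 and accepts (p1 ∈ Accept), but the regex does not match it → eliminate
  (C) (0|1)*1: on '1' the DFA goes p0 → p0 and rejects (p0 ∉ Accept), but the regex matches it → eliminate
  (D) (0|1)*01(0|1)*: agrees with the DFA on every string of length ≤ 6
Only (D) is consistent with the DFA.
(D) (0|1)*01(0|1)*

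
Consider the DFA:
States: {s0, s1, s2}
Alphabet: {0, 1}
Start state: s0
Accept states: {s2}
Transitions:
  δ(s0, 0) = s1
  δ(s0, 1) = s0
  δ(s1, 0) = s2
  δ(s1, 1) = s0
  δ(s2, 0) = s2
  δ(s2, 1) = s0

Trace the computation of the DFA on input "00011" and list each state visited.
read '0': s0 → s1
  read '0': s1 → s2
  read '0': s2 → s2
  read '1': s2 → s0
  read '1': s0 → s0
s0 -> s1 -> s2 -> s2 -> s0 -> s0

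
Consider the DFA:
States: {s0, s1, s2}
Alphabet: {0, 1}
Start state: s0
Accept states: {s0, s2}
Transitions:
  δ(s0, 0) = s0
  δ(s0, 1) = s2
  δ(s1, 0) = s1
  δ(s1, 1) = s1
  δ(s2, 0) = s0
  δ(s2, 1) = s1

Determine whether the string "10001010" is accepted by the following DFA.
Processing string "10001010":
  s0 --1--> s2
  s2 --0--> s0
  s0 --0--> s0
  s0 --0--> s0
  s0 --1--> s2
  s2 --0--> s0
  s0 --1--> s2
  s2 --0--> s0
Final state: s0
Accept states: {s0, s2}
Yes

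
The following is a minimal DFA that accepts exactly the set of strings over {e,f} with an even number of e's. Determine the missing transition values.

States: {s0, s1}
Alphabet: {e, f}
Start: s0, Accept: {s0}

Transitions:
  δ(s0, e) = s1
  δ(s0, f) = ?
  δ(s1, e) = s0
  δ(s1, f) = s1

From the language and accept set, identify what each state tracks — s0: even number of e's so far; s1: odd number of e's so far.
Each missing δ(q, a) is the state matching the new tracked value after reading a.
δ(s0, f) = s0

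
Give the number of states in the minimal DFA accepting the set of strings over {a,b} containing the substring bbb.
By Myhill–Nerode, count the distinguishable equivalence classes: 4 classes — one per longest suffix of the input that is a prefix of 'bbb' (lengths 0 through 2), plus an absorbing 'already seen bbb' class.
4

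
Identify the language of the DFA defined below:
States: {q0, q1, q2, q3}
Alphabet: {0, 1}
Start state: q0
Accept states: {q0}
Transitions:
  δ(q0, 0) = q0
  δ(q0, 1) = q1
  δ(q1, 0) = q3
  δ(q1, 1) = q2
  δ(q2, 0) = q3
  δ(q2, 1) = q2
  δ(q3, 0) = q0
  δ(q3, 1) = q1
Testing a few strings:
  '111' → reject
  '001' → reject
  '0010' → reject
  '1110' → reject
State roles: q0=value ≡ 0 (mod 4); q1=value ≡ 1 (mod 4); q2=value ≡ 3 (mod 4); q3=value ≡ 2 (mod 4)
All binary strings representing a multiple of 4 (read in base 2; leading zeros allowed and ε counts as 0)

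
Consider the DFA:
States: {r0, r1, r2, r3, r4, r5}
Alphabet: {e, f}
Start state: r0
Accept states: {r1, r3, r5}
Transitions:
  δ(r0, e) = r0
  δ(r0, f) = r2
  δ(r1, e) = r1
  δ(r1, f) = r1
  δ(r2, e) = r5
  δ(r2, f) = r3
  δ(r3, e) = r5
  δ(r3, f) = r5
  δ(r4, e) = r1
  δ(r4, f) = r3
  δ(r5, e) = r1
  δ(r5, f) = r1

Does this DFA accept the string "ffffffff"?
Processing string "ffffffff":
  r0 --f--> r2
  r2 --f--> r3
  r3 --f--> r5
  r5 --f--> r1
  r1 --f--> r1
  r1 --f--> r1
  r1 --f--> r1
  r1 --f--> r1
Final state: r1
Accept states: {r1, r3, r5}
Yes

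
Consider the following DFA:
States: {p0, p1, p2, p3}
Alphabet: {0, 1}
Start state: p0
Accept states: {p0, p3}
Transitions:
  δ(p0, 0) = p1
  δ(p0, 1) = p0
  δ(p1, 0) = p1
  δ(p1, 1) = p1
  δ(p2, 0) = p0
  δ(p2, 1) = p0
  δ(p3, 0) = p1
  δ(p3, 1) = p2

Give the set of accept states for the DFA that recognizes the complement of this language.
Complement accept states = All states \ Original accept states
= {p0, p1, p2, p3} \ {p0, p3}
{p1, p2}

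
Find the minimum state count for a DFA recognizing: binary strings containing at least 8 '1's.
By Myhill–Nerode, count the distinguishable equivalence classes: 9 classes — having seen 0, 1, …, 7, or ≥8 copies of '1'; any two classes i < j (j ≤ 8) are distinguished by the string 1^(8−j), which takes class j to 8 copies (accepted) but leaves class i below 8 (rejected).
9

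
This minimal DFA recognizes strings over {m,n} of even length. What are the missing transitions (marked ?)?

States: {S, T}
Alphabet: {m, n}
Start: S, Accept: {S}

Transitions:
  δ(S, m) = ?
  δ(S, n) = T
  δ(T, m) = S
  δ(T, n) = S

From the language and accept set, identify what each state tracks — S: even length so far; T: odd length so far.
Each missing δ(q, a) is the state matching the new tracked value after reading a.
δ(S, m) = T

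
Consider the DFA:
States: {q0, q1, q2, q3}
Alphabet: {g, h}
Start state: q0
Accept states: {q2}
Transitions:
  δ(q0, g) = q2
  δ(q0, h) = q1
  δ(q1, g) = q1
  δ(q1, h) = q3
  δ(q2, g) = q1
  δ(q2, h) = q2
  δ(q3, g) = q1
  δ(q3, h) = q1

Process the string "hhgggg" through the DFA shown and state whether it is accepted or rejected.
Processing string "hhgggg":
  q0 --h--> q1
  q1 --h--> q3
  q3 --g--> q1
  q1 --g--> q1
  q1 --g--> q1
  q1 --g--> q1
Final state: q1
Accept states: {q2}
No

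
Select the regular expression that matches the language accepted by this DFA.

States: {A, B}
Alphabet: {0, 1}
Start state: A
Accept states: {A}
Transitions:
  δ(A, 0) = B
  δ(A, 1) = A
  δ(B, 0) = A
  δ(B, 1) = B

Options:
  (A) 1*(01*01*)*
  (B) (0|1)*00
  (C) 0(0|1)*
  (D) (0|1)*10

Check each option against the DFA on short strings; one disagreement eliminates an option:
  (A) 1*(01*01*)*: agrees with the DFA on every string of length ≤ 6
  (B) (0|1)*00: on ε the DFA stays in A and accepts (A ∈ Accept), but the regex does not match it → eliminate
  (C) 0(0|1)*: on ε the DFA stays in A and accepts (A ∈ Accept), but the regex does not match it → eliminate
  (D) (0|1)*10: on ε the DFA stays in A and accepts (A ∈ Accept), but the regex does not match it → eliminate
Only (A) is consistent with the DFA.
(A) 1*(01*01*)*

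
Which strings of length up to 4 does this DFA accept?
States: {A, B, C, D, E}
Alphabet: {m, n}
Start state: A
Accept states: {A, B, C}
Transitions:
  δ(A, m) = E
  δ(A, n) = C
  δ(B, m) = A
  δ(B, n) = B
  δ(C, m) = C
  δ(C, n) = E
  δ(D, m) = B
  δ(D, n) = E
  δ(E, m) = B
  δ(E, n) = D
ε, n, mm, nm, mmm, mmn, mnm, nmm, nnm, mmmn, mmnm, mmnn, mnmm, mnmn, mnnm, nmmm, nmnm, nnmm, nnmn, nnnm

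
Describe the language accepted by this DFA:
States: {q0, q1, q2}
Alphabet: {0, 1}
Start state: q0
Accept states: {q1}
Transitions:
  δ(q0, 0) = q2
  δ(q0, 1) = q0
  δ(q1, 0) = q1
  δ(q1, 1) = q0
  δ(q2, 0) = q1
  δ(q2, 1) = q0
Testing a few strings:
  '0' → reject
  '00' → accept
  '0101' → reject
  '10' → reject
State roles: q0=last symbol not 0; q1=two trailing 0's; q2=one trailing 0
All binary strings ending with 00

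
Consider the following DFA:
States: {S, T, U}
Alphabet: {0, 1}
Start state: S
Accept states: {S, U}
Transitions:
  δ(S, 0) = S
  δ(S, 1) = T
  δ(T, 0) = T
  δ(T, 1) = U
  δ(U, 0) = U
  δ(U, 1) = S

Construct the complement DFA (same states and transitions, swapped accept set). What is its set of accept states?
Complement accept states = All states \ Original accept states
= {S, T, U} \ {S, U}
{T}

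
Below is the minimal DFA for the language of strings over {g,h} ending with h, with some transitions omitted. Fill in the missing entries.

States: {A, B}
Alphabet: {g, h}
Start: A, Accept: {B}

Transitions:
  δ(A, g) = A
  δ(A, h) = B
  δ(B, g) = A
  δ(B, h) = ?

From the language and accept set, identify what each state tracks — A: last symbol not h; B: last symbol is h.
Each missing δ(q, a) is the state matching the new tracked value after reading a.
δ(B, h) = B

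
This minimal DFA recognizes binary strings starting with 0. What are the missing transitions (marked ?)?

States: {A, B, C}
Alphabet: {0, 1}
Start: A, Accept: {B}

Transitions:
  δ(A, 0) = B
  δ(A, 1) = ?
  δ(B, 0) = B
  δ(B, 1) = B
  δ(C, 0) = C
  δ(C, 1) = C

From the language and accept set, identify what each state tracks — A: no input read; B: started with 0; C: started with 1 (dead).
Each missing δ(q, a) is the state matching the new tracked value after reading a.
δ(A, 1) = C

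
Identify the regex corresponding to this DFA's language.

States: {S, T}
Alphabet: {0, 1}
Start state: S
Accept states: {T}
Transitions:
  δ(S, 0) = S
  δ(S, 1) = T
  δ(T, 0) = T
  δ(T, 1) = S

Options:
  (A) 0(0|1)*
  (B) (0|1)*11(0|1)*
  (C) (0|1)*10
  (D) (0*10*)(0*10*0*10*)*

Check each option against the DFA on short strings; one disagreement eliminates an option:
  (A) 0(0|1)*: on '0' the DFA goes S → S and rejects (S ∉ Accept), but the regex matches it → eliminate
  (B) (0|1)*11(0|1)*: on '1' the DFA goes S → T and accepts (T ∈ Accept), but the regex does not match it → eliminate
  (C) (0|1)*10: on '1' the DFA goes S → T and accepts (T ∈ Accept), but the regex does not match it → eliminate
  (D) (0*10*)(0*10*0*10*)*: agrees with the DFA on every string of length ≤ 6
Only (D) is consistent with the DFA.
(D) (0*10*)(0*10*0*10*)*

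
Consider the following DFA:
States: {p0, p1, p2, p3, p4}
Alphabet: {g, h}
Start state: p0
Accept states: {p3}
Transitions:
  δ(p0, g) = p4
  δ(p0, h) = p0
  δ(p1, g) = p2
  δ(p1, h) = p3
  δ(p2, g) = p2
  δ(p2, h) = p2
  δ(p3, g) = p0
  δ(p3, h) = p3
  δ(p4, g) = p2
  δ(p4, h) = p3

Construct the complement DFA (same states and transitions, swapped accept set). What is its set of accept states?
Complement accept states = All states \ Original accept states
= {p0, p1, p2, p3, p4} \ {p3}
{p0, p1, p2, p4}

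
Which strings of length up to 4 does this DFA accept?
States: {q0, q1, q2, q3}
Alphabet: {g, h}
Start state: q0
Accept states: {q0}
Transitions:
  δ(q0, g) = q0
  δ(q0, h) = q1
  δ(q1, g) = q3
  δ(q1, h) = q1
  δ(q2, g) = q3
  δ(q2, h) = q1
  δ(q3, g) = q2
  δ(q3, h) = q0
ε, g, gg, ggg, hgh, gggg, ghgh, hghg, hhgh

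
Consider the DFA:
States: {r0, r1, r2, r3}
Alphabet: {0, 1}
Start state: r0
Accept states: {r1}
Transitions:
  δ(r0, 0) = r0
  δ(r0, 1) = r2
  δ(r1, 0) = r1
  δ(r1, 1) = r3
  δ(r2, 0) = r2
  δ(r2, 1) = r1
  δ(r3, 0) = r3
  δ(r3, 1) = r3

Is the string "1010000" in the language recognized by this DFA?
Processing string "1010000":
  r0 --1--> r2
  r2 --0--> r2
  r2 --1--> r1
  r1 --0--> r1
  r1 --0--> r1
  r1 --0--> r1
  r1 --0--> r1
Final state: r1
Accept states: {r1}
Yes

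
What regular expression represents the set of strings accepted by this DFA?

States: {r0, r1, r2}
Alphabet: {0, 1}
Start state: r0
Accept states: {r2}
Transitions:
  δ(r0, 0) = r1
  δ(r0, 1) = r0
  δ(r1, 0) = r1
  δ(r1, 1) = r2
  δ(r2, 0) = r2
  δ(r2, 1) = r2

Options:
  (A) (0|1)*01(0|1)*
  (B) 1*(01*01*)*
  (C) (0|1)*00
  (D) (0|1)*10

Check each option against the DFA on short strings; one disagreement eliminates an option:
  (A) (0|1)*01(0|1)*: agrees with the DFA on every string of length ≤ 6
  (B) 1*(01*01*)*: on ε the DFA stays in r0 and rejects (r0 ∉ Accept), but the regex matches it → eliminate
  (C) (0|1)*00: on '00' the DFA goes r0 → r1 → r1 and rejects (r1 ∉ Accept), but the regex matches it → eliminate
  (D) (0|1)*10: on '01' the DFA goes r0 → r1 → r2 and accepts (r2 ∈ Accept), but the regex does not match it → eliminate
Only (A) is consistent with the DFA.
(A) (0|1)*01(0|1)*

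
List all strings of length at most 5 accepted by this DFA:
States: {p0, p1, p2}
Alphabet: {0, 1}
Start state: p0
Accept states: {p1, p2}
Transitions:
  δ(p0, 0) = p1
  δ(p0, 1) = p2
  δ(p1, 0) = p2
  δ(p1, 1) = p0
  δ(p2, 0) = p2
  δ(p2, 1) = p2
0, 1, 00, 10, 11, 000, 001, 010, 011, 100, 101, 110, 111, 0000, 0001, 0010, 0011, 0100, 0110, 0111, 1000, 1001, 1010, 1011, 1100, 1101, 1110, 1111, 00000, 00001, 00010, 00011, 00100, 00101, 00110, 00111, 01000, 01001, 01010, 01011, 01100, 01101, 01110, 01111, 10000, 10001, 10010, 10011, 10100, 10101, 10110, 10111, 11000, 11001, 11010, 11011, 11100, 11101, 11110, 11111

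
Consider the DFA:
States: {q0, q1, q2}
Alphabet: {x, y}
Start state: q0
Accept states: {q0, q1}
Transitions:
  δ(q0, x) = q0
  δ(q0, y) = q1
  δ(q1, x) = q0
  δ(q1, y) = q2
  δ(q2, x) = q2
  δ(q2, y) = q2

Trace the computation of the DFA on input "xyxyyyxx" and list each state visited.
read 'x': q0 → q0
  read 'y': q0 → q1
  read 'x': q1 → q0
  read 'y': q0 → q1
  read 'y': q1 → q2
  read 'y': q2 → q2
  read 'x': q2 → q2
  read 'x': q2 → q2
q0 -> q0 -> q1 -> q0 -> q1 -> q2 -> q2 -> q2 -> q2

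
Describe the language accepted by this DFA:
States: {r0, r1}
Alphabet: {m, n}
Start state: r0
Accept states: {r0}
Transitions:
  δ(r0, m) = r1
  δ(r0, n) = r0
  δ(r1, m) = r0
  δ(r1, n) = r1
Testing a few strings:
  'mm' → accept
  'n' → accept
  'nm' → reject
  'mnn' → reject
State roles: r0=even number of m's so far; r1=odd number of m's so far
All strings over {m,n} with an even number of m's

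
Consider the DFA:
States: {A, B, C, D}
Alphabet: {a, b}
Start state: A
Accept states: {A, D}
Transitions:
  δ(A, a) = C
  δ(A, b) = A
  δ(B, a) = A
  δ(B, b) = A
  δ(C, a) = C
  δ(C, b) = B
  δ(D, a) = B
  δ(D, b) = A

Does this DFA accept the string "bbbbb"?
Processing string "bbbbb":
  A --b--> A
  A --b--> A
  A --b--> A
  A --b--> A
  A --b--> A
Final state: A
Accept states: {A, D}
Yes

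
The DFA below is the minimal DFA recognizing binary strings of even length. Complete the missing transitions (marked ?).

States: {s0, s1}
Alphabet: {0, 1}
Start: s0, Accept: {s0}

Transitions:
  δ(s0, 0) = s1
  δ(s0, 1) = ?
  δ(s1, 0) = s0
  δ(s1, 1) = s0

From the language and accept set, identify what each state tracks — s0: even length so far; s1: odd length so far.
Each missing δ(q, a) is the state matching the new tracked value after reading a.
δ(s0, 1) = s1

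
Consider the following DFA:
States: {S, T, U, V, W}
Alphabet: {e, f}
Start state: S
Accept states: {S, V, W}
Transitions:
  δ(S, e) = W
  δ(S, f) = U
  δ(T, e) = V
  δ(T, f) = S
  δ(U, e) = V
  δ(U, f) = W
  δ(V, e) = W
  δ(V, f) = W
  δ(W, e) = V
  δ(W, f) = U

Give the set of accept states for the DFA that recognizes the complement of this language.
Complement accept states = All states \ Original accept states
= {S, T, U, V, W} \ {S, V, W}
{T, U}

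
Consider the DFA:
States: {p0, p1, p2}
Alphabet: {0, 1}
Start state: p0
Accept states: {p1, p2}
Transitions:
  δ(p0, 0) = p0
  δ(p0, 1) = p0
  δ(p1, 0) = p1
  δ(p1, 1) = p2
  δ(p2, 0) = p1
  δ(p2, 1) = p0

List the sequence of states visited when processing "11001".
read '1': p0 → p0
  read '1': p0 → p0
  read '0': p0 → p0
  read '0': p0 → p0
  read '1': p0 → p0
p0 -> p0 -> p0 -> p0 -> p0 -> p0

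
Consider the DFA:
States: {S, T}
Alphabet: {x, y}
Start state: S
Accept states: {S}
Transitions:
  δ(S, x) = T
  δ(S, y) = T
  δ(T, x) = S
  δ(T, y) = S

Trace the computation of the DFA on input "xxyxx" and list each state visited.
read 'x': S → T
  read 'x': T → S
  read 'y': S → T
  read 'x': T → S
  read 'x': S → T
S -> T -> S -> T -> S -> T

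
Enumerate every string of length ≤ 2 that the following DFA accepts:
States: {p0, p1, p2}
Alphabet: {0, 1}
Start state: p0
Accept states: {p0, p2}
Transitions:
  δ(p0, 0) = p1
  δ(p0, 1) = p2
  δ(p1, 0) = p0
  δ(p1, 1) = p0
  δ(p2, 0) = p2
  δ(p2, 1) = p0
ε, 1, 00, 01, 10, 11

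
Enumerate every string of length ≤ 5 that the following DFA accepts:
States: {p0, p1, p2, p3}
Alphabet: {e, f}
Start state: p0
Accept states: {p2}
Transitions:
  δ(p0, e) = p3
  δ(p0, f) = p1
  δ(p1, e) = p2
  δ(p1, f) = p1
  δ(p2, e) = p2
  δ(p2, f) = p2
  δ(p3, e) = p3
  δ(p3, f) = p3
fe, fee, fef, ffe, feee, feef, fefe, feff, ffee, ffef, fffe, feeee, feeef, feefe, feeff, fefee, fefef, feffe, fefff, ffeee, ffeef, ffefe, ffeff, fffee, fffef, ffffe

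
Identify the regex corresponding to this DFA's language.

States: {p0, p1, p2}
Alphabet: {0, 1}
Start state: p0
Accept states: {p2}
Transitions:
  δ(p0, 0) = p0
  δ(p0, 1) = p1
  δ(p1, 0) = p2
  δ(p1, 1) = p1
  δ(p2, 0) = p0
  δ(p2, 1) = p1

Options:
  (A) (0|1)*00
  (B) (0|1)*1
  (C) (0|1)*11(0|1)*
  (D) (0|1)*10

Check each option against the DFA on short strings; one disagreement eliminates an option:
  (A) (0|1)*00: on '00' the DFA goes p0 → p0 → p0 and rejects (p0 ∉ Accept), but the regex matches it → eliminate
  (B) (0|1)*1: on '1' the DFA goes p0 → p1 and rejects (p1 ∉ Accept), but the regex matches it → eliminate
  (C) (0|1)*11(0|1)*: on '10' the DFA goes p0 → p1 → p2 and accepts (p2 ∈ Accept), but the regex does not match it → eliminate
  (D) (0|1)*10: agrees with the DFA on every string of length ≤ 6
Only (D) is consistent with the DFA.
(D) (0|1)*10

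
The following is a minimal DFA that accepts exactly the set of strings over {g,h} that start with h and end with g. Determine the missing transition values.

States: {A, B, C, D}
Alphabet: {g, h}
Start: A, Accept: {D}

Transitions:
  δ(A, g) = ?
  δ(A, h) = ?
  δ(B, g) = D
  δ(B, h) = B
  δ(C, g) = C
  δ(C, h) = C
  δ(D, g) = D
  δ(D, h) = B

From the language and accept set, identify what each state tracks — A: no input read; B: started with h, last symbol h; C: started with g (dead); D: started with h, last symbol g.
Each missing δ(q, a) is the state matching the new tracked value after reading a.
δ(A, g) = C; δ(A, h) = B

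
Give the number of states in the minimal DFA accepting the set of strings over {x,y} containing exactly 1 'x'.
By Myhill–Nerode, count the distinguishable equivalence classes: 3 classes — having seen 0, 1, or >1 copies of 'x'; the count-1 class is the only accepting one and >1 is dead.
3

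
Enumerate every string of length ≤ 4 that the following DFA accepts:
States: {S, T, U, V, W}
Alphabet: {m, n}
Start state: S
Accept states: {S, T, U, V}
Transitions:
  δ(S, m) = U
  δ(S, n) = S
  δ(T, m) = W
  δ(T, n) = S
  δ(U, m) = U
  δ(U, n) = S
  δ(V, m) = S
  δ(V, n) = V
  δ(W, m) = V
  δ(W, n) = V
ε, m, n, mm, mn, nm, nn, mmm, mmn, mnm, mnn, nmm, nmn, nnm, nnn, mmmm, mmmn, mmnm, mmnn, mnmm, mnmn, mnnm, mnnn, nmmm, nmmn, nmnm, nmnn, nnmm, nnmn, nnnm, nnnn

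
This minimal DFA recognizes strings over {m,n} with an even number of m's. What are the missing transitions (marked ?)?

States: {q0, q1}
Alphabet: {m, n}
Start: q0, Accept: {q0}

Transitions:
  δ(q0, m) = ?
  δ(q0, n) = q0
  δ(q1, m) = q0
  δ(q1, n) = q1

From the language and accept set, identify what each state tracks — q0: even number of m's so far; q1: odd number of m's so far.
Each missing δ(q, a) is the state matching the new tracked value after reading a.
δ(q0, m) = q1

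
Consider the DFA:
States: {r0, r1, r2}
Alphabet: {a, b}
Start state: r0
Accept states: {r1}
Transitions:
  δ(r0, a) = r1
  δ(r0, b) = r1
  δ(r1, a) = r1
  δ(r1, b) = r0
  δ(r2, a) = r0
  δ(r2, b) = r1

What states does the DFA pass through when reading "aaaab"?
read 'a': r0 → r1
  read 'a': r1 → r1
  read 'a': r1 → r1
  read 'a': r1 → r1
  read 'b': r1 → r0
r0 -> r1 -> r1 -> r1 -> r1 -> r0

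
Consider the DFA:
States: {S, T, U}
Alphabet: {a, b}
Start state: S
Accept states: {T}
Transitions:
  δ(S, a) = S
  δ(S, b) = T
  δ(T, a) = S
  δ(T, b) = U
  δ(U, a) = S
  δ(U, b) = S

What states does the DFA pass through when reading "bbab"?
read 'b': S → T
  read 'b': T → U
  read 'a': U → S
  read 'b': S → T
S -> T -> U -> S -> T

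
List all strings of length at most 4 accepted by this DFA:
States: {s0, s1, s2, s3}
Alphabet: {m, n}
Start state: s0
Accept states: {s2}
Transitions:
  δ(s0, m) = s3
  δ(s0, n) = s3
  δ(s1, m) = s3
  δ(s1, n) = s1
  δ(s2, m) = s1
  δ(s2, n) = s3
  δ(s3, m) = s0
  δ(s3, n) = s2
mn, nn, mmmn, mmnn, mnnn, nmmn, nmnn, nnnn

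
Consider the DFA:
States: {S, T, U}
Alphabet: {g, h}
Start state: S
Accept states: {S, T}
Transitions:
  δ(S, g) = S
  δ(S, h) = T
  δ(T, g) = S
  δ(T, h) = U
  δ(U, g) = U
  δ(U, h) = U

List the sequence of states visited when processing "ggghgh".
read 'g': S → S
  read 'g': S → S
  read 'g': S → S
  read 'h': S → T
  read 'g': T → S
  read 'h': S → T
S -> S -> S -> S -> T -> S -> T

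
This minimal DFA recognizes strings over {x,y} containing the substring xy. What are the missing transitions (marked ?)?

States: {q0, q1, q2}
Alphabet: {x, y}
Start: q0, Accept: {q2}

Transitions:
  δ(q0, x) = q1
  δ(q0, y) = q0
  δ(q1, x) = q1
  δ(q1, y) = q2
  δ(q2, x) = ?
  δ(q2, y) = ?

From the language and accept set, identify what each state tracks — q0: no x seen yet; q1: seen a x, waiting for y; q2: substring xy seen.
Each missing δ(q, a) is the state matching the new tracked value after reading a.
δ(q2, x) = q2; δ(q2, y) = q2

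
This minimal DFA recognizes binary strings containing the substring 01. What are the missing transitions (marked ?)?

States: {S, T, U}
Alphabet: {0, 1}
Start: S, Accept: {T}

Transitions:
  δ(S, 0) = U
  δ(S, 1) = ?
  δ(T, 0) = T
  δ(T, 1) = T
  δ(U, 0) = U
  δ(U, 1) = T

From the language and accept set, identify what each state tracks — S: no 0 seen yet; T: substring 01 seen; U: seen a 0, waiting for 1.
Each missing δ(q, a) is the state matching the new tracked value after reading a.
δ(S, 1) = S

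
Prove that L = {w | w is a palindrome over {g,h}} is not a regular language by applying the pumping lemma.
Assume L is regular with pumping length p. Idea: pumping the leading g-block breaks the symmetry.
Choose s = g^p h g^p (a palindrome of length 2p+1 ≥ p). By the pumping lemma, s = xyz with |xy| ≤ p, |y| > 0, so y = g^k with k > 0 (xy lies entirely in the first g^p). Then xy²z = g^(p+k) h g^p, which is not a palindrome since p+k ≠ p.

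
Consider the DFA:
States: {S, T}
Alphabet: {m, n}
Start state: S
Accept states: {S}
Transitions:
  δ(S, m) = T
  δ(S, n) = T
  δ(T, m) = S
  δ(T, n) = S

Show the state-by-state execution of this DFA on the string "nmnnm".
read 'n': S → T
  read 'm': T → S
  read 'n': S → T
  read 'n': T → S
  read 'm': S → T
S -> T -> S -> T -> S -> T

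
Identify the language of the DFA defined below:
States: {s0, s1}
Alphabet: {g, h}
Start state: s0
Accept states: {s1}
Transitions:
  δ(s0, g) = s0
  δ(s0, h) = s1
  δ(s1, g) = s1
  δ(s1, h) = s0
Testing a few strings:
  'g' → reject
  'hgg' → accept
  'gh' → accept
  'h' → accept
State roles: s0=even number of h's so far; s1=odd number of h's so far
All strings over {g,h} with an odd number of h's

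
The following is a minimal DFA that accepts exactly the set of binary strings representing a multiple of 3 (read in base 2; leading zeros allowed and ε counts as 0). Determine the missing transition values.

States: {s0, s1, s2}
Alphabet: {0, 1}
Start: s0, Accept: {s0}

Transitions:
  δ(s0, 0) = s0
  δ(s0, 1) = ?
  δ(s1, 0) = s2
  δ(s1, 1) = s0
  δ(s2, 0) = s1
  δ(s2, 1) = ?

From the language and accept set, identify what each state tracks — s0: value ≡ 0 (mod 3); s1: value ≡ 1 (mod 3); s2: value ≡ 2 (mod 3).
Each missing δ(q, a) is the state matching the new tracked value after reading a.
δ(s0, 1) = s1; δ(s2, 1) = s2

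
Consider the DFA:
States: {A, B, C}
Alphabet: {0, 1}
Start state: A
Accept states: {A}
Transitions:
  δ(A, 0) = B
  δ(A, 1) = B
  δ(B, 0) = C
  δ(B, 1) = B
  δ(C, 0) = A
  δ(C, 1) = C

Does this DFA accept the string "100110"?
Processing string "100110":
  A --1--> B
  B --0--> C
  C --0--> A
  A --1--> B
  B --1--> B
  B --0--> C
Final state: C
Accept states: {A}
No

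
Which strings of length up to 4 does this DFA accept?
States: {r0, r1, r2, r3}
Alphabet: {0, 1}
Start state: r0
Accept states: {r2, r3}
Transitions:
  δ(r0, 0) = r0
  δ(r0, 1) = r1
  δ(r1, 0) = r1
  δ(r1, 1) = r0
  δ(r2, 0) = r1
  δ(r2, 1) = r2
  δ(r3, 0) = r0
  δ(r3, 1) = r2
None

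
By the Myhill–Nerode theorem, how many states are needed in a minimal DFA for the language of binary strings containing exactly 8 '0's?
By Myhill–Nerode, count the distinguishable equivalence classes: 10 classes — having seen 0, 1, …, 8, or >8 copies of '0'; the count-8 class is the only accepting one and >8 is dead.
10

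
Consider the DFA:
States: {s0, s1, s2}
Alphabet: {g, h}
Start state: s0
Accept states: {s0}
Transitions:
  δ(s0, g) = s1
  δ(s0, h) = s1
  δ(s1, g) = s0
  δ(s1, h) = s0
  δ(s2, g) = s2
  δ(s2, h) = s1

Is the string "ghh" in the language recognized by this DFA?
Processing string "ghh":
  s0 --g--> s1
  s1 --h--> s0
  s0 --h--> s1
Final state: s1
Accept states: {s0}
No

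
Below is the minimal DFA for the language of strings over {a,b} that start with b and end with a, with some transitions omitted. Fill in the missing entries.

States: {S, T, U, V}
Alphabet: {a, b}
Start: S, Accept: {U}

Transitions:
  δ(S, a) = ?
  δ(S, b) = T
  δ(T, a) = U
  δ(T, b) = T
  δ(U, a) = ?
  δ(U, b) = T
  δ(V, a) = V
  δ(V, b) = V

From the language and accept set, identify what each state tracks — S: no input read; T: started with b, last symbol b; U: started with b, last symbol a; V: started with a (dead).
Each missing δ(q, a) is the state matching the new tracked value after reading a.
δ(S, a) = V; δ(U, a) = U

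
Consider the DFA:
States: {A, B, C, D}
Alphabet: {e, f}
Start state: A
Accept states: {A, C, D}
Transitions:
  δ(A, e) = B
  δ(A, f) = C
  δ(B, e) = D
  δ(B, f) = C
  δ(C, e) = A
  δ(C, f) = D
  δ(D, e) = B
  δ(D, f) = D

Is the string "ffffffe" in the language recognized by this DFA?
Processing string "ffffffe":
  A --f--> C
  C --f--> D
  D --f--> D
  D --f--> D
  D --f--> D
  D --f--> D
  D --e--> B
Final state: B
Accept states: {A, C, D}
No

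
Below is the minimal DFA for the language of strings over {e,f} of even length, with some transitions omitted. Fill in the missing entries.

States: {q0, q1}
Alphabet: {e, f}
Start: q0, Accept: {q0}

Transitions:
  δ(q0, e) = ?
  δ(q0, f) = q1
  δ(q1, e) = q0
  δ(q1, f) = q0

From the language and accept set, identify what each state tracks — q0: even length so far; q1: odd length so far.
Each missing δ(q, a) is the state matching the new tracked value after reading a.
δ(q0, e) = q1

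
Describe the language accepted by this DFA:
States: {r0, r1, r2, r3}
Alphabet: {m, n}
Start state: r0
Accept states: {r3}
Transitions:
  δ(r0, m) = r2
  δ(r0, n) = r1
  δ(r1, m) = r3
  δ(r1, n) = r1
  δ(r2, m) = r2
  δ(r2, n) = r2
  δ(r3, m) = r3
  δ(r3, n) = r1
Testing a few strings:
  'nnnn' → reject
  'n' → reject
  'nmmn' → reject
  'mnm' → reject
State roles: r0=no input read; r1=started with n, last symbol n; r2=started with m (dead); r3=started with n, last symbol m
All strings over {m,n} that start with n and end with m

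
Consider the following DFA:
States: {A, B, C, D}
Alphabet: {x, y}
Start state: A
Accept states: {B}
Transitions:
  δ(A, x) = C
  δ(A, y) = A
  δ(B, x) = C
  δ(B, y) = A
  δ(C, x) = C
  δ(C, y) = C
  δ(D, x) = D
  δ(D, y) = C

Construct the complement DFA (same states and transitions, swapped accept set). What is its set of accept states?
Complement accept states = All states \ Original accept states
= {A, B, C, D} \ {B}
{A, C, D}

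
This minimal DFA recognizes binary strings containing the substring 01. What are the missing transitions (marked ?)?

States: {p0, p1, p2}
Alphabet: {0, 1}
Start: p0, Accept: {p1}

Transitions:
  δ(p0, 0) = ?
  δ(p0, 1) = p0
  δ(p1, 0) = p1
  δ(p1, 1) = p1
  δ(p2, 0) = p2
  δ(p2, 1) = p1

From the language and accept set, identify what each state tracks — p0: no 0 seen yet; p1: substring 01 seen; p2: seen a 0, waiting for 1.
Each missing δ(q, a) is the state matching the new tracked value after reading a.
δ(p0, 0) = p2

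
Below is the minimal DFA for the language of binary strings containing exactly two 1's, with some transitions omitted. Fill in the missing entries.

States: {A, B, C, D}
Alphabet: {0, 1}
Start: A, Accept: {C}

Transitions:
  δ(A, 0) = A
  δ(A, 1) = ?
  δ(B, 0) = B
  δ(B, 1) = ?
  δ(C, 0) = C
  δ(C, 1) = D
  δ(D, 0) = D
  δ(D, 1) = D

From the language and accept set, identify what each state tracks — A: zero 1's; B: one 1; C: two 1's; D: ≥ three 1's (dead).
Each missing δ(q, a) is the state matching the new tracked value after reading a.
δ(A, 1) = B; δ(B, 1) = C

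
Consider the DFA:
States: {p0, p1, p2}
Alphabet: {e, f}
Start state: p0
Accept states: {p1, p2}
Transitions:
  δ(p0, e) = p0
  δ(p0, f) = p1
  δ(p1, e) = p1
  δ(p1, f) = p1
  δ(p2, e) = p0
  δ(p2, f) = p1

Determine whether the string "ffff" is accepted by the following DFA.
Processing string "ffff":
  p0 --f--> p1
  p1 --f--> p1
  p1 --f--> p1
  p1 --f--> p1
Final state: p1
Accept states: {p1, p2}
Yes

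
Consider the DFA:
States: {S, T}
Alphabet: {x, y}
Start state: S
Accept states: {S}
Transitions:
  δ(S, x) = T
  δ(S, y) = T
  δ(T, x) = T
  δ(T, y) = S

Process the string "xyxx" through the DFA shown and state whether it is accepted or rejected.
Processing string "xyxx":
  S --x--> T
  T --y--> S
  S --x--> T
  T --x--> T
Final state: T
Accept states: {S}
No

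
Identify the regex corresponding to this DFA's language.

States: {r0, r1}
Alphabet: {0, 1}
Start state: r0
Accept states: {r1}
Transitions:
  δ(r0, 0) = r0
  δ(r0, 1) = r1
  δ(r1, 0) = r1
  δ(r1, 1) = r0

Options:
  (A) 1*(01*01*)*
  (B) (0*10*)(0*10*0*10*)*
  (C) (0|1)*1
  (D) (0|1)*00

Check each option against the DFA on short strings; one disagreement eliminates an option:
  (A) 1*(01*01*)*: on ε the DFA stays in r0 and rejects (r0 ∉ Accept), but the regex matches it → eliminate
  (B) (0*10*)(0*10*0*10*)*: agrees with the DFA on every string of length ≤ 6
  (C) (0|1)*1: on '10' the DFA goes r0 → r1 → r1 and accepts (r1 ∈ Accept), but the regex does not match it → eliminate
  (D) (0|1)*00: on '1' the DFA goes r0 → r1 and accepts (r1 ∈ Accept), but the regex does not match it → eliminate
Only (B) is consistent with the DFA.
(B) (0*10*)(0*10*0*10*)*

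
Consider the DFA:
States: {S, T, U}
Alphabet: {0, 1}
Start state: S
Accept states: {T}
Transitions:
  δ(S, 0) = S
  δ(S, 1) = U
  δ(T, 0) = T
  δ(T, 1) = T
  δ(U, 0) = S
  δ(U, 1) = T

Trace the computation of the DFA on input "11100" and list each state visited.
read '1': S → U
  read '1': U → T
  read '1': T → T
  read '0': T → T
  read '0': T → T
S -> U -> T -> T -> T -> T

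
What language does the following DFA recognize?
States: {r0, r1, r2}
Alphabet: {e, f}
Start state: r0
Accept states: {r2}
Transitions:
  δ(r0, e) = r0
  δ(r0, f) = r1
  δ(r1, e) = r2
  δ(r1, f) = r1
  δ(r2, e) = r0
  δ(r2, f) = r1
Testing a few strings:
  'ef' → reject
  'ffe' → accept
  'fe' → accept
  'e' → reject
State roles: r0=no suffix match; r1=one trailing f; r2=suffix is fe
All strings over {e,f} ending with fe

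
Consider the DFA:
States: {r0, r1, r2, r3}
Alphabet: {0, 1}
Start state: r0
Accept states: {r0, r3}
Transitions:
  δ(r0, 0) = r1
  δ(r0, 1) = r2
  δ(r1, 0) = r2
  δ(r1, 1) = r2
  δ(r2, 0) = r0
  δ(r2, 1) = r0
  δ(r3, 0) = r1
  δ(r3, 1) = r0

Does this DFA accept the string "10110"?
Processing string "10110":
  r0 --1--> r2
  r2 --0--> r0
  r0 --1--> r2
  r2 --1--> r0
  r0 --0--> r1
Final state: r1
Accept states: {r0, r3}
No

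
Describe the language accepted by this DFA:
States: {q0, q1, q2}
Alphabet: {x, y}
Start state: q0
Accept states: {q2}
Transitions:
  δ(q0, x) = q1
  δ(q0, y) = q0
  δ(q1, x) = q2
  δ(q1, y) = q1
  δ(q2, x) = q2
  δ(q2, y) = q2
Testing a few strings:
  'x' → reject
  'yy' → reject
  'y' → reject
  'xxxx' → accept
State roles: q0=zero x's seen; q1=one x seen; q2=≥ two x's seen
All strings over {x,y} containing at least two x's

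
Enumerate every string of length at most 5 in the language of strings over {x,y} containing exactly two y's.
yy, xyy, yxy, yyx, xxyy, xyxy, xyyx, yxxy, yxyx, yyxx, xxxyy, xxyxy, xxyyx, xyxxy, xyxyx, xyyxx, yxxxy, yxxyx, yxyxx, yyxxx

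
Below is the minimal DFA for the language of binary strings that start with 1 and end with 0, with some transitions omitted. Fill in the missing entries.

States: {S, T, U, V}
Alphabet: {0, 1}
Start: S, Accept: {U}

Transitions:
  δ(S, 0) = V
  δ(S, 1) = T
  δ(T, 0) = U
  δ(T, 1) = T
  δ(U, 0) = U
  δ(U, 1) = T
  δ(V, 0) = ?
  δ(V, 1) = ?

From the language and accept set, identify what each state tracks — S: no input read; T: started with 1, last symbol 1; U: started with 1, last symbol 0; V: started with 0 (dead).
Each missing δ(q, a) is the state matching the new tracked value after reading a.
δ(V, 0) = V; δ(V, 1) = V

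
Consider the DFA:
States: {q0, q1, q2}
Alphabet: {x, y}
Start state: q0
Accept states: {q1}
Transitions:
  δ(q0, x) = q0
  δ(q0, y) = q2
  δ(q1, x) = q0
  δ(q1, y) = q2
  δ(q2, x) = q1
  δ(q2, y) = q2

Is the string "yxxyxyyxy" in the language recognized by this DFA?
Processing string "yxxyxyyxy":
  q0 --y--> q2
  q2 --x--> q1
  q1 --x--> q0
  q0 --y--> q2
  q2 --x--> q1
  q1 --y--> q2
  q2 --y--> q2
  q2 --x--> q1
  q1 --y--> q2
Final state: q2
Accept states: {q1}
No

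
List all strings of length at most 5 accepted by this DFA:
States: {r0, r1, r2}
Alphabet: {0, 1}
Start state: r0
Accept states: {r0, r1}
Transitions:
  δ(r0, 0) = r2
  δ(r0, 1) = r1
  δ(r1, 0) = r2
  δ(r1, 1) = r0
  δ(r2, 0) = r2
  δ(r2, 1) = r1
ε, 1, 01, 11, 001, 011, 101, 111, 0001, 0011, 0101, 0111, 1001, 1011, 1101, 1111, 00001, 00011, 00101, 00111, 01001, 01011, 01101, 01111, 10001, 10011, 10101, 10111, 11001, 11011, 11101, 11111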